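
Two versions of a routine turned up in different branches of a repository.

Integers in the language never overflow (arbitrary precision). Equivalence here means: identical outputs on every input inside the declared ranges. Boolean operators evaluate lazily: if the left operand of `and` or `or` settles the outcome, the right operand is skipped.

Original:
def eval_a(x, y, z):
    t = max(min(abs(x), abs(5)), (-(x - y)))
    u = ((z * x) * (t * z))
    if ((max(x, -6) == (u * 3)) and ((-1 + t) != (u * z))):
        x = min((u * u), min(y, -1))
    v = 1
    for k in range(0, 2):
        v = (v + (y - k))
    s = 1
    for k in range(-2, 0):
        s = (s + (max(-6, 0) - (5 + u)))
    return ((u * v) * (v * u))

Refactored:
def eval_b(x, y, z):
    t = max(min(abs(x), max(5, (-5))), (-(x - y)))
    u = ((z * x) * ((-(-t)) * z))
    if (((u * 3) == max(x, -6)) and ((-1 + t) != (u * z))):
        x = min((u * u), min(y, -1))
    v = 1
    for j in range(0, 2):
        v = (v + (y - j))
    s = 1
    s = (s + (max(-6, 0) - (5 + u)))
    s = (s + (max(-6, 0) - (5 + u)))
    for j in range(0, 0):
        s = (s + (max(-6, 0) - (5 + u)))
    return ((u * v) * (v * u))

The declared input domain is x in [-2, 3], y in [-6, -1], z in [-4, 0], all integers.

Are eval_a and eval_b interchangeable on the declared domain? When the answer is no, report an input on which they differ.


Side by side, the visible changes include: arithmetic usage differs, local variable names differ, statement counts differ, loop structure differs, min/max/abs usage differs, constant usage differs.
One worked example (x=2, y=-5, z=-3) — eval_a: t := 2 | u := 36 | ((max(x, -6) == (u * 3)) and ((-1 + t) != (u * z))): false | v := 1 | iter k=0: | v := -4 | iter k=1: | v := -10 | s := 1 | iter k=-2: | s := -40 | iter k=-1: | s := -81 | result 129600; eval_b: t := 2 | u := 36 | (((u * 3) == max(x, -6)) and ((-1 + t) != (u * z))): false | v := 1 | iter j=0: | v := -4 | iter j=1: | v := -10 | s := 1 | s := -40 | s := -81 | loop over j: empty range | result 129600; agreement on 129600.
Checked all 180 inputs in the declared domain: the outputs agree on every one.
verdict: equivalent


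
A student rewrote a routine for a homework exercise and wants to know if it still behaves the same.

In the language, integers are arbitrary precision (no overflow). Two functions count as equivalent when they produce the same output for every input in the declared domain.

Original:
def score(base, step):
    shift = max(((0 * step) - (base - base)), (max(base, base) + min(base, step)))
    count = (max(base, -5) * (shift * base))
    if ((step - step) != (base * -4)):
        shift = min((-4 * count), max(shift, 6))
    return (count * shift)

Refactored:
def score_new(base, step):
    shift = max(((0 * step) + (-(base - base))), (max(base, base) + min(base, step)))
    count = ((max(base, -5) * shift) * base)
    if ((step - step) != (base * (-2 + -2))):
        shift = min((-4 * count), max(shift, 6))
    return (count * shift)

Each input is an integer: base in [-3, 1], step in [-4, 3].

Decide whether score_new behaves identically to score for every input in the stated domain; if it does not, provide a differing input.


Although arithmetic usage differs, constant usage differs, 40/40 inputs agree.
verdict: equivalent


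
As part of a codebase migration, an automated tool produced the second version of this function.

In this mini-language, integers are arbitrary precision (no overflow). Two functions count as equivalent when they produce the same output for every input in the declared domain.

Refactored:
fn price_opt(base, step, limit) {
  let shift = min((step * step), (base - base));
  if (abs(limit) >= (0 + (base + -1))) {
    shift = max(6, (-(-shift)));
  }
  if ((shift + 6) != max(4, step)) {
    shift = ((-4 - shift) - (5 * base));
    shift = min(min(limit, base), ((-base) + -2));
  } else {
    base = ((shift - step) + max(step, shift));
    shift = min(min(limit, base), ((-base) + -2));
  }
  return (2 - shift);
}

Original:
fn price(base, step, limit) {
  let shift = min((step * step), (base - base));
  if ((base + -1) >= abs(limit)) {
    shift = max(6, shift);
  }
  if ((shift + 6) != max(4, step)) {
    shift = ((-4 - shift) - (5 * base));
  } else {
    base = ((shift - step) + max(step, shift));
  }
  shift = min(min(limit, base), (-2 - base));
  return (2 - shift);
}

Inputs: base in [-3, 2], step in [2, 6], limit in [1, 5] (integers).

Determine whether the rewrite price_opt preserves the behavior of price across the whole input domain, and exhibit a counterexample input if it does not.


At base=-3, step=6, limit=1: price gives 4, price_opt gives 5.
verdict: not equivalent; witness: base=-3, step=6, limit=1


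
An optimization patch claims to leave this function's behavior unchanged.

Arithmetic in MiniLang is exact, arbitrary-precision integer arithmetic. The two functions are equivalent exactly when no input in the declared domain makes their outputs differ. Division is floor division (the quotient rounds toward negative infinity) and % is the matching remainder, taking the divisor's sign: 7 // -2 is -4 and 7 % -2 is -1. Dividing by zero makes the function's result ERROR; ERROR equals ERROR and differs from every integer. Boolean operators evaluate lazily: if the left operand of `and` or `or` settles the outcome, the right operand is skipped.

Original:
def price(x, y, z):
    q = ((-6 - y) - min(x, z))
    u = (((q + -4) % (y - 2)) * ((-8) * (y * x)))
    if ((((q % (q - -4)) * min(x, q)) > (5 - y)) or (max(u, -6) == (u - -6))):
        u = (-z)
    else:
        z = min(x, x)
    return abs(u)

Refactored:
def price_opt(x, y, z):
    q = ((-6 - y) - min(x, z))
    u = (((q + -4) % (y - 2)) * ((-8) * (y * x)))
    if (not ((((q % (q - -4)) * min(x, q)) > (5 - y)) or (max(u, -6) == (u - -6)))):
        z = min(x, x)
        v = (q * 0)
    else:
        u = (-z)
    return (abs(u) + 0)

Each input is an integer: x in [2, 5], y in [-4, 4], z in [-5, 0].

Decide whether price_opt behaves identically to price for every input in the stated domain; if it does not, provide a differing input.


Reading the diff, among the changes: boolean connective usage differs, arithmetic usage differs, local variable names differ, constant usage differs, statement counts differ.
Spot check at x=4, y=3, z=-3 — price: q becomes -6; next u becomes 0; next ((((q % (q - -4)) * min(x, q)) > (5 - y)) or (max(u, -6) == (u - -6))) evaluates to false; next z becomes 4; next final value 0. price_opt: q becomes -6; next u becomes 0; next (not ((((q % (q - -4)) * min(x, q)) > (5 - y)) or (max(u, -6) == (u - -6)))) evaluates to true; next z becomes 4; next v becomes 0; next final value 0. Both give 0.
Checked all 216 inputs in the declared domain: the outputs agree on every one.
verdict: equivalent


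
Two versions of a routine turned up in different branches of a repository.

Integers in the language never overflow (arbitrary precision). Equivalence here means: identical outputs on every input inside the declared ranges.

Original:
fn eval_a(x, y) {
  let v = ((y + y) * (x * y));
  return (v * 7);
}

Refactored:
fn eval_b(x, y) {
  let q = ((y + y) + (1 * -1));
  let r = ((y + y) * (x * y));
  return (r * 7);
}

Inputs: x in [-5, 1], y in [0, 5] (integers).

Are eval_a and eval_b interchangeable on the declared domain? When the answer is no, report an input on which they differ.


This is a faithful refactor — local variable names differ; statement counts differ; constant usage differs; arithmetic usage differs, but the computed results match everywhere.
Spot check at x=-5, y=4 — eval_a: v becomes -160; next final value -1120. eval_b: q becomes 7; next r becomes -160; next final value -1120. Both give -1120.
Checked all 42 inputs in the declared domain: the outputs agree on every one.
verdict: equivalent


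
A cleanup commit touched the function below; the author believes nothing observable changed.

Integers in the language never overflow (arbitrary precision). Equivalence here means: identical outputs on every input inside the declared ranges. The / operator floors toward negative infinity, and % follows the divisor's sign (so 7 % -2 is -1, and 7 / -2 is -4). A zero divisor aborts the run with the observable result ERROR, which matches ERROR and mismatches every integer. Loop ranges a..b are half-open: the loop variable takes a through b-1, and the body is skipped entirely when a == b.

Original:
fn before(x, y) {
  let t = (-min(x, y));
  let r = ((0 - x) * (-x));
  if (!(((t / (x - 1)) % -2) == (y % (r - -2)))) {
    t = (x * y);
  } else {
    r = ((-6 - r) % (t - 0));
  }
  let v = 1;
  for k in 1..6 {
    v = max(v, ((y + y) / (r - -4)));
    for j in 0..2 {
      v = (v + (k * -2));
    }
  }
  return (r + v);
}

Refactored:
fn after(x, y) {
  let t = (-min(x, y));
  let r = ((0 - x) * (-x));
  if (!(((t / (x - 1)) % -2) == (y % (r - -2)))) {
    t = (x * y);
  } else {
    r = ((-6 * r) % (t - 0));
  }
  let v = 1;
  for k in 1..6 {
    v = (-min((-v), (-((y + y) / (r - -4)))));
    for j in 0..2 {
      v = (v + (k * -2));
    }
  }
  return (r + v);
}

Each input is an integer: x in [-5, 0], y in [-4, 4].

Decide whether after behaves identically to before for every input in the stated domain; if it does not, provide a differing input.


Take x=-1, y=-3.
before: t = 3; r = 1; (!(((t / (x - 1)) % -2) == (y % (r - -2)))) -> false; r = 2; v = 1; [k=1]; v = 1; [j=0]; v = -1; [j=1]; v = -3; [k=2]; v = -1; [j=0]; v = -5; [j=1]; v = -9; [k=3]; v = -1; [j=0]; v = -7; [j=1]; v = -13; [k=4]; v = -1; [j=0]; v = -9; [j=1]; v = -17; [k=5]; v = -1; [j=0]; v = -11; [j=1]; v = -21; return -19
after: t = 3; r = 1; (!(((t / (x - 1)) % -2) == (y % (r - -2)))) -> false; r = 0; v = 1; [k=1]; v = 1; [j=0]; v = -1; [j=1]; v = -3; [k=2]; v = -2; [j=0]; v = -6; [j=1]; v = -10; [k=3]; v = -2; [j=0]; v = -8; [j=1]; v = -14; [k=4]; v = -2; [j=0]; v = -10; [j=1]; v = -18; [k=5]; v = -2; [j=0]; v = -12; [j=1]; v = -22; return -22
-19 vs -22 — the two versions disagree here.
verdict: not equivalent; witness: x=-1, y=-3


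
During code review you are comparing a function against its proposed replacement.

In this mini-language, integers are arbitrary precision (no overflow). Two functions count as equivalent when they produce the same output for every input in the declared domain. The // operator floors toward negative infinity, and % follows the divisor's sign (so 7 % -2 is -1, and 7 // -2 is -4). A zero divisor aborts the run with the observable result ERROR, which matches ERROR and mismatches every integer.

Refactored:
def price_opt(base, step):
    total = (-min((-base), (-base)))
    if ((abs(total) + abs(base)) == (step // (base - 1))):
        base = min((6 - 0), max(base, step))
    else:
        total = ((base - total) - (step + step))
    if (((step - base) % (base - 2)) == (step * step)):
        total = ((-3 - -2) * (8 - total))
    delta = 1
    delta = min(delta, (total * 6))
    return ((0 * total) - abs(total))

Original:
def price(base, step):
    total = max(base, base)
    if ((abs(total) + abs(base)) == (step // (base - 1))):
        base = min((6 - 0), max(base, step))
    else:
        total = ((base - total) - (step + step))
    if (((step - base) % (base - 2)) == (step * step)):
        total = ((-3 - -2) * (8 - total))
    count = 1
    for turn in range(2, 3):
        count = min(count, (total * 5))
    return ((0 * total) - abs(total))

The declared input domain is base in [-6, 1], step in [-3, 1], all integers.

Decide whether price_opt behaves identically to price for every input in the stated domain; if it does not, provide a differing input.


The one real change (`5` became `6`) has no effect anywhere in the declared ranges; all 40 inputs agree.
verdict: equivalent


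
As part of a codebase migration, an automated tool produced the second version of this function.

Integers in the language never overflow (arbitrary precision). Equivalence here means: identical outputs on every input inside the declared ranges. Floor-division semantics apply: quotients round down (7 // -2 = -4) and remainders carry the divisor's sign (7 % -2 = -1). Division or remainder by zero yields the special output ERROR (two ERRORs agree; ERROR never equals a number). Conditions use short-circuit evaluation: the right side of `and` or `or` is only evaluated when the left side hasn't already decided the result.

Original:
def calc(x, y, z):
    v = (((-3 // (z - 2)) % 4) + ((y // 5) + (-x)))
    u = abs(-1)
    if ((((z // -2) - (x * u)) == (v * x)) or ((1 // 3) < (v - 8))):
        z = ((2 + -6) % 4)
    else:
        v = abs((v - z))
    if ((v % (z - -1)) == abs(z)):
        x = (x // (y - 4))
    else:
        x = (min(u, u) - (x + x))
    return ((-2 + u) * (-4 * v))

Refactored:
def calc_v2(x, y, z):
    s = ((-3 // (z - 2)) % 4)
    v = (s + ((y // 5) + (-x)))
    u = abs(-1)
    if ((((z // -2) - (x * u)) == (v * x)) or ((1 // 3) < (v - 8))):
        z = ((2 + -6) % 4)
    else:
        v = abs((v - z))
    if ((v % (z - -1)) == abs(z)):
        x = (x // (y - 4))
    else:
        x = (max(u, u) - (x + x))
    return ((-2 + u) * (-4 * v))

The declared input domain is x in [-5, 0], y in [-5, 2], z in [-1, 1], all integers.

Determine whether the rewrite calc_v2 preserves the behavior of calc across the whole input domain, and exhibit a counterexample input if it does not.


Equivalent. Although `min(u, u)` became `max(u, u)`, no input in the stated domain can expose it.
Every one of the 144 inputs gives matching results.
As a probe, take x=-3, y=-3, z=0: calc runs v becomes 3; next u becomes 1; next ((((z // -2) - (x * u)) == (v * x)) or ((1 // 3) < (v - 8))) evaluates to false; next v becomes 3; next ((v % (z - -1)) == abs(z)) evaluates to true; next x becomes 0; next final value 12; calc_v2 runs s becomes 1; next v becomes 3; next u becomes 1; next ((((z // -2) - (x * u)) == (v * x)) or ((1 // 3) < (v - 8))) evaluates to false; next v becomes 3; next ((v % (z - -1)) == abs(z)) evaluates to true; next x becomes 0; next final value 12; both end at 12.
verdict: equivalent


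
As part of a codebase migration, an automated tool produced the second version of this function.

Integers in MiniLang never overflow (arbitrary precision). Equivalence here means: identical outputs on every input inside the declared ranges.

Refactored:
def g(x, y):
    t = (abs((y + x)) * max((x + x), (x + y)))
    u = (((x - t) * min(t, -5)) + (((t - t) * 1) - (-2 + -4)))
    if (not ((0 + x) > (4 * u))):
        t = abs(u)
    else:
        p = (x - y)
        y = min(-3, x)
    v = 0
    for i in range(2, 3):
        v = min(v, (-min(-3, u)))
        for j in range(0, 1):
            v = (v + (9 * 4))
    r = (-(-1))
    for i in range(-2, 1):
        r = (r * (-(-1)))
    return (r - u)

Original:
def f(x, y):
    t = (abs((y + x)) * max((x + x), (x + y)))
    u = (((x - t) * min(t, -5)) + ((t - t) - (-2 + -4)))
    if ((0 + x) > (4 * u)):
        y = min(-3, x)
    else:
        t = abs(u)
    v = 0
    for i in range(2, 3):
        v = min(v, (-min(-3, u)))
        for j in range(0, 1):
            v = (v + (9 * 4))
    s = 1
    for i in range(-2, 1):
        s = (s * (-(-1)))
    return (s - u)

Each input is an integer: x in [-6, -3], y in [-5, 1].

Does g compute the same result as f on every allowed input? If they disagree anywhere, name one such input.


Although constant usage differs; also statement counts differ; also arithmetic usage differs; also local variable names differ; also boolean connective usage differs, 28/28 inputs agree.
verdict: equivalent


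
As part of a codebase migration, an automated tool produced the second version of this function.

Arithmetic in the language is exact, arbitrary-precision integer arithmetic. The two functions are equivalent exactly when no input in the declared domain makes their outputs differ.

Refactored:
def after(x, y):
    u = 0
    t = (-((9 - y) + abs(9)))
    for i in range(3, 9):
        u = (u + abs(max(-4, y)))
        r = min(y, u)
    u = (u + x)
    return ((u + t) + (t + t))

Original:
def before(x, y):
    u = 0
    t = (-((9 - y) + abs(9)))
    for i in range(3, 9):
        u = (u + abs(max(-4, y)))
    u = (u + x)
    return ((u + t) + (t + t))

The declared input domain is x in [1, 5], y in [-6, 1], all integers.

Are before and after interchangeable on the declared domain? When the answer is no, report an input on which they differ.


Equivalent. There is a behavioral-looking edit here, yet the outcome never shifts on this domain.
Sweeping the whole domain (40 inputs) finds no disagreement.
Tracing x=5, y=-4: before: u=0, then t=-22, then (i=3), then u=4, then (i=4), then u=8, then (i=5), then u=12, then (i=6), then u=16, then (i=7), then u=20, then (i=8), then u=24, then u=29, then returns -37 | after: u=0, then t=-22, then (i=3), then u=4, then r=-4, then (i=4), then u=8, then r=-4, then (i=5), then u=12, then r=-4, then (i=6), then u=16, then r=-4, then (i=7), then u=20, then r=-4, then (i=8), then u=24, then r=-4, then u=29, then returns -37 — matching result -37.
verdict: equivalent


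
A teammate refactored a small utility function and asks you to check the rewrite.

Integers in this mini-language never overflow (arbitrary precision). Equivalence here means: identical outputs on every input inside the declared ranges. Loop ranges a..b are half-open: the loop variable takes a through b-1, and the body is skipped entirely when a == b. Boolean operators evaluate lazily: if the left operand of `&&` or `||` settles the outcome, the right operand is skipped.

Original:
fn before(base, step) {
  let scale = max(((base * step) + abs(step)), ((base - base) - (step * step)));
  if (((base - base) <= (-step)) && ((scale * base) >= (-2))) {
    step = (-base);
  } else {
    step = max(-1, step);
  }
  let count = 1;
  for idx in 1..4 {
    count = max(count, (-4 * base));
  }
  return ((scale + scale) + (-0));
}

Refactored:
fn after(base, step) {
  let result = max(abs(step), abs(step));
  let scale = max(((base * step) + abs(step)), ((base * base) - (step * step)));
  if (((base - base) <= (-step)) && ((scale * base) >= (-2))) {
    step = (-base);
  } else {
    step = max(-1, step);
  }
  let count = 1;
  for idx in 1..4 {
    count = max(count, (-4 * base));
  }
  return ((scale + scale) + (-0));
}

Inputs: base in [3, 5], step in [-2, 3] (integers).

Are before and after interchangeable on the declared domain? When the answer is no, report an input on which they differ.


Try base=3, step=-2.
before: scale := -4 | (((base - base) <= (-step)) && ((scale * base) >= (-2))): false | step := -1 | count := 1 | iter idx=1: | count := 1 | iter idx=2: | count := 1 | iter idx=3: | count := 1 | result -8
after: result := 2 | scale := 5 | (((base - base) <= (-step)) && ((scale * base) >= (-2))): true | step := -3 | count := 1 | iter idx=1: | count := 1 | iter idx=2: | count := 1 | iter idx=3: | count := 1 | result 10
-8 and 10 differ, so these are not the same function on this domain.
verdict: not equivalent; witness: base=3, step=-2


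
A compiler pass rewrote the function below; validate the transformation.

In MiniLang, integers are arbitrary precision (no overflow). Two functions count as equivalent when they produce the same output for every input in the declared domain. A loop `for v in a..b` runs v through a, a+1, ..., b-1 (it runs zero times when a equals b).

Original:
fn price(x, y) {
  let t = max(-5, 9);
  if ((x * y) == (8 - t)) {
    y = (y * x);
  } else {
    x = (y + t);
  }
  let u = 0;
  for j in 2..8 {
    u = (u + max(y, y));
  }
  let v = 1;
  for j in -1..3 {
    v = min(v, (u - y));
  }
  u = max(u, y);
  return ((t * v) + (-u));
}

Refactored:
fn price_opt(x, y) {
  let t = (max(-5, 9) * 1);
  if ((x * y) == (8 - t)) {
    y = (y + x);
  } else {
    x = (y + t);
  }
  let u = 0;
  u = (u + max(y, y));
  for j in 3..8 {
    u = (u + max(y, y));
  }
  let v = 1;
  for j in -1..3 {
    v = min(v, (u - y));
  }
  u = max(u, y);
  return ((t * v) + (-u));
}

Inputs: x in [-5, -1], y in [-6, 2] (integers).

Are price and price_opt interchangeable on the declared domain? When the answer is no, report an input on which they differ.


On input x=-1, y=1, price returns -44 while price_opt returns 0.
verdict: not equivalent; witness: x=-1, y=1


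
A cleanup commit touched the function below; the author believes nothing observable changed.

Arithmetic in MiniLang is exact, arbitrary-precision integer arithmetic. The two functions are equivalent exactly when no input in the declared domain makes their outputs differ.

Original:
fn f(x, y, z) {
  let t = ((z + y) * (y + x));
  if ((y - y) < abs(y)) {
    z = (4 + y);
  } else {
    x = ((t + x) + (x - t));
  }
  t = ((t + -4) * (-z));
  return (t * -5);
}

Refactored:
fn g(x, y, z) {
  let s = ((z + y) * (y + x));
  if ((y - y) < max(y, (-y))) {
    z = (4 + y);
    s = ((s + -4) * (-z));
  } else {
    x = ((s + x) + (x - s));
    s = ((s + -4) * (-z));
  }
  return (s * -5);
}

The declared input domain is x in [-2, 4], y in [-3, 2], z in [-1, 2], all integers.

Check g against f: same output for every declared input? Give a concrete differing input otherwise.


Changes here: arithmetic usage differs, and statement counts differ, and local variable names differ, and min/max/abs usage differs, and constant usage differs; the full 168-point sweep finds no disagreement.
verdict: equivalent


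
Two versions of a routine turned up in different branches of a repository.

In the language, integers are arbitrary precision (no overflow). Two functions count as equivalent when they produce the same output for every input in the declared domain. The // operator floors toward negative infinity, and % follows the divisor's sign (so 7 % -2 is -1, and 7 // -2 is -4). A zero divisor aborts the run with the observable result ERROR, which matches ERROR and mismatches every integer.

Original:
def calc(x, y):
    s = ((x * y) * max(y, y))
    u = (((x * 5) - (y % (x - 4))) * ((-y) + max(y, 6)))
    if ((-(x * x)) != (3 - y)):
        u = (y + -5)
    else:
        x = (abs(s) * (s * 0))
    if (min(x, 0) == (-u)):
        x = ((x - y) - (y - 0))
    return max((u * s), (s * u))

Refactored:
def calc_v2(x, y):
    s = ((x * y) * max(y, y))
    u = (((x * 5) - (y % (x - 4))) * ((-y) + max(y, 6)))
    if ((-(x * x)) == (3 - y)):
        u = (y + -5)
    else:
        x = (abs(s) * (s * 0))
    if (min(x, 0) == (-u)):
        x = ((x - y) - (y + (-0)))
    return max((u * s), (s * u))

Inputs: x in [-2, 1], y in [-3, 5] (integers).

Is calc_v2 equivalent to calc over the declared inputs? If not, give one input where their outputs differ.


Try x=-2, y=-3.
calc: s=-18, then u=-63, then ((-(x * x)) != (3 - y)) is true, then u=-8, then (min(x, 0) == (-u)) is false, then returns 144
calc_v2: s=-18, then u=-63, then ((-(x * x)) == (3 - y)) is false, then x=0, then (min(x, 0) == (-u)) is false, then returns 1134
144 and 1134 differ, so these are not the same function on this domain.
verdict: not equivalent; witness: x=-2, y=-3


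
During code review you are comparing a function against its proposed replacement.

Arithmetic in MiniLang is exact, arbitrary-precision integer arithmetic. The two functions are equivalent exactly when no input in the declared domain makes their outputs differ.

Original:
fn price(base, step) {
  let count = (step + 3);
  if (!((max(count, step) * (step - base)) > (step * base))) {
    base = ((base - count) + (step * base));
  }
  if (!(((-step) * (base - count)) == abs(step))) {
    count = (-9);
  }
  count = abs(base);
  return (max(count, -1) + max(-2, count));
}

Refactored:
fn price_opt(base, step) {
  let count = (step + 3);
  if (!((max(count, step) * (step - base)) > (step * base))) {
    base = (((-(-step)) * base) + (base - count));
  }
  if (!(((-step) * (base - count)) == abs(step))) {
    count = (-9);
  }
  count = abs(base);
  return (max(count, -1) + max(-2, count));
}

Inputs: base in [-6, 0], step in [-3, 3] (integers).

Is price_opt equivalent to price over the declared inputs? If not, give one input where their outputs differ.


Side by side, the visible changes include: same computation, different form.
Spot check at base=0, step=-2 — price: count becomes 1; next (!((max(count, step) * (step - base)) > (step * base))) evaluates to true; next base becomes -1; next (!(((-step) * (base - count)) == abs(step))) evaluates to true; next count becomes -9; next count becomes 1; next final value 2. price_opt: count becomes 1; next (!((max(count, step) * (step - base)) > (step * base))) evaluates to true; next base becomes -1; next (!(((-step) * (base - count)) == abs(step))) evaluates to true; next count becomes -9; next count becomes 1; next final value 2. Both give 2.
Checked all 49 inputs in the declared domain: the outputs agree on every one.
verdict: equivalent


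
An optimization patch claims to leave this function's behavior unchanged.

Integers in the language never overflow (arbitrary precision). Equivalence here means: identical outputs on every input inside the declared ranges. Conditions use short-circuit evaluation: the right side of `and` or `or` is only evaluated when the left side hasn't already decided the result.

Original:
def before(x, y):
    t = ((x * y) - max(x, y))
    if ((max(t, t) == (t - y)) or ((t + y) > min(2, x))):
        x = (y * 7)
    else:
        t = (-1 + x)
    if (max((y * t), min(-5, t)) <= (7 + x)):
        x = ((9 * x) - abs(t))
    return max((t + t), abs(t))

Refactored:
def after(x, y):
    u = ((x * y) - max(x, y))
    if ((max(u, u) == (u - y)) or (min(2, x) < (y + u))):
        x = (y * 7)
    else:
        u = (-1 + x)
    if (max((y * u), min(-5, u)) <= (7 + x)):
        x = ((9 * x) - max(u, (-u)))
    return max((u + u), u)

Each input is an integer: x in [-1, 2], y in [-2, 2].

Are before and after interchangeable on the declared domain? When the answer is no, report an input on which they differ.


Consider the input x=-1, y=1.
before: t becomes -2; next ((max(t, t) == (t - y)) or ((t + y) > min(2, x))) evaluates to false; next t becomes -2; next (max((y * t), min(-5, t)) <= (7 + x)) evaluates to true; next x becomes -11; next final value 2
after: u becomes -2; next ((max(u, u) == (u - y)) or (min(2, x) < (y + u))) evaluates to false; next u becomes -2; next (max((y * u), min(-5, u)) <= (7 + x)) evaluates to true; next x becomes -11; next final value -2
2 != -2, so the rewrite changes behavior.
verdict: not equivalent; witness: x=-1, y=1


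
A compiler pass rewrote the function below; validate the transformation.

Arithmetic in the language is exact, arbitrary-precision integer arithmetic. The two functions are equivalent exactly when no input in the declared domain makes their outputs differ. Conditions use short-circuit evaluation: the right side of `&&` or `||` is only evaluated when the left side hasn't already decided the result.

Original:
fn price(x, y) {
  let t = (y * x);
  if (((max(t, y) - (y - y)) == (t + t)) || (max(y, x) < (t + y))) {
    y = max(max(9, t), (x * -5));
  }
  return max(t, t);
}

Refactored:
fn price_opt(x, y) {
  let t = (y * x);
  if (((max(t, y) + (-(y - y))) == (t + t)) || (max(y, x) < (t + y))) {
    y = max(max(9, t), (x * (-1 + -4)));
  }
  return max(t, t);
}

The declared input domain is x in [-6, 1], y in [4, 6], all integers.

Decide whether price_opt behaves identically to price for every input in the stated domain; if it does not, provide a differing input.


Reading the diff, among the changes: arithmetic usage differs; also constant usage differs.
One worked example (x=0, y=5) — price: t becomes 0; next (((max(t, y) - (y - y)) == (t + t)) || (max(y, x) < (t + y))) evaluates to false; next final value 0; price_opt: t becomes 0; next (((max(t, y) + (-(y - y))) == (t + t)) || (max(y, x) < (t + y))) evaluates to false; next final value 0; agreement on 0.
Sweeping the whole domain (24 inputs) finds no disagreement.
verdict: equivalent


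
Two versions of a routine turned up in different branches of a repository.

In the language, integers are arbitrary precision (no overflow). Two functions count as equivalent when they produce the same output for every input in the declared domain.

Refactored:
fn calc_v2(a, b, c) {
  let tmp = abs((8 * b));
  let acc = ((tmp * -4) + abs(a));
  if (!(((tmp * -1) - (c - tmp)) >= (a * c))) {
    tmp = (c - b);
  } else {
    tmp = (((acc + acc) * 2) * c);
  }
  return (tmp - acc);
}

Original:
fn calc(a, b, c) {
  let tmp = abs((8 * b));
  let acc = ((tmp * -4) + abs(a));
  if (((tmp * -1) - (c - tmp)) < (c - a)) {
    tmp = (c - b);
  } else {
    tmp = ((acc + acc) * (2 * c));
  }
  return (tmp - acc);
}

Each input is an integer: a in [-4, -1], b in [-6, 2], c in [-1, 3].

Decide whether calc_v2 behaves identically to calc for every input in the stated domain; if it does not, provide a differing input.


Evaluate both at a=-4, b=-6, c=0.
calc: tmp=48, then acc=-188, then (((tmp * -1) - (c - tmp)) < (c - a)) is true, then tmp=6, then returns 194
calc_v2: tmp=48, then acc=-188, then (!(((tmp * -1) - (c - tmp)) >= (a * c))) is false, then tmp=0, then returns 188
194 != 188, so the rewrite changes behavior.
verdict: not equivalent; witness: a=-4, b=-6, c=0


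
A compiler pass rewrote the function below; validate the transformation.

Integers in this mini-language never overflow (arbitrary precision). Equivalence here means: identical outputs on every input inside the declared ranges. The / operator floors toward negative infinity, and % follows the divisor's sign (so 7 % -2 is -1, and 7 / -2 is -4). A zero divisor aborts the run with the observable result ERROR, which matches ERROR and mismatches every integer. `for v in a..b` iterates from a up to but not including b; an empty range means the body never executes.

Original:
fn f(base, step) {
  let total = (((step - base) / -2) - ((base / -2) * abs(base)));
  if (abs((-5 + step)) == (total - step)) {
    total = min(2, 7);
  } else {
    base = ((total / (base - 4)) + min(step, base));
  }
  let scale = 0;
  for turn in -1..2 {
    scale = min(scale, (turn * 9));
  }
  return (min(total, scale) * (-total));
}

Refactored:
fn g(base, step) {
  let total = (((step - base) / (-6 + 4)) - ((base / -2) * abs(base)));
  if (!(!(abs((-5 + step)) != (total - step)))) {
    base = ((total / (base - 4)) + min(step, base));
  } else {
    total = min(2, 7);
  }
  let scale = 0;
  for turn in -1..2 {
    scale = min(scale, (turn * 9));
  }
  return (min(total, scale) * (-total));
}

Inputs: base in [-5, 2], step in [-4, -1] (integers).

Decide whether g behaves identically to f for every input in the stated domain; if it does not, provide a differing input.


This is a faithful refactor — constant usage differs; also boolean connective usage differs; also arithmetic usage differs; also comparison usage differs, but the computed results match everywhere.
One worked example (base=0, step=-4) — f: total = 2; (abs((-5 + step)) == (total - step)) -> false; base = -5; scale = 0; [turn=-1]; scale = -9; [turn=0]; scale = -9; [turn=1]; scale = -9; return 18; g: total = 2; (!(!(abs((-5 + step)) != (total - step)))) -> true; base = -5; scale = 0; [turn=-1]; scale = -9; [turn=0]; scale = -9; [turn=1]; scale = -9; return 18; agreement on 18.
Across all 32 domain points the two functions coincide.
verdict: equivalent


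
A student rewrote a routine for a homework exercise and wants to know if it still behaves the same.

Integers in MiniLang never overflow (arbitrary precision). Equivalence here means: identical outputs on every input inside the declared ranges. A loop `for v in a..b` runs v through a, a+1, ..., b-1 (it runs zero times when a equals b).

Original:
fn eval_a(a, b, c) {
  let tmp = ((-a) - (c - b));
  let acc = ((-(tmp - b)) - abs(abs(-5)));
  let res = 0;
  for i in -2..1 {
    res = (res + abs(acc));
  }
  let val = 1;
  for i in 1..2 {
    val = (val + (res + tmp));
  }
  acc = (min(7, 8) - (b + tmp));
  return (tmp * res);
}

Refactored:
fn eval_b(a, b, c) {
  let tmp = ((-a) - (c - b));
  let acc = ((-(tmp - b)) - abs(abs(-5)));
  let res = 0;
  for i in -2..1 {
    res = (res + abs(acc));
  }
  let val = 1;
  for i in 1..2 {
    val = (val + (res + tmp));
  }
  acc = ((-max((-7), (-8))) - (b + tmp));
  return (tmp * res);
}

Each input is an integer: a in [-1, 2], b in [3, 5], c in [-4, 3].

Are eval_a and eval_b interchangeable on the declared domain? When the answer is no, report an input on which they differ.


Comparing the listings, the differences include: min/max/abs usage differs.
One worked example (a=2, b=3, c=-2) — eval_a: tmp=3, then acc=-5, then res=0, then (i=-2), then res=5, then (i=-1), then res=10, then (i=0), then res=15, then val=1, then (i=1), then val=19, then acc=1, then returns 45; eval_b: tmp=3, then acc=-5, then res=0, then (i=-2), then res=5, then (i=-1), then res=10, then (i=0), then res=15, then val=1, then (i=1), then val=19, then acc=1, then returns 45; agreement on 45.
An exhaustive pass over the 96 declared inputs shows identical outputs.
verdict: equivalent


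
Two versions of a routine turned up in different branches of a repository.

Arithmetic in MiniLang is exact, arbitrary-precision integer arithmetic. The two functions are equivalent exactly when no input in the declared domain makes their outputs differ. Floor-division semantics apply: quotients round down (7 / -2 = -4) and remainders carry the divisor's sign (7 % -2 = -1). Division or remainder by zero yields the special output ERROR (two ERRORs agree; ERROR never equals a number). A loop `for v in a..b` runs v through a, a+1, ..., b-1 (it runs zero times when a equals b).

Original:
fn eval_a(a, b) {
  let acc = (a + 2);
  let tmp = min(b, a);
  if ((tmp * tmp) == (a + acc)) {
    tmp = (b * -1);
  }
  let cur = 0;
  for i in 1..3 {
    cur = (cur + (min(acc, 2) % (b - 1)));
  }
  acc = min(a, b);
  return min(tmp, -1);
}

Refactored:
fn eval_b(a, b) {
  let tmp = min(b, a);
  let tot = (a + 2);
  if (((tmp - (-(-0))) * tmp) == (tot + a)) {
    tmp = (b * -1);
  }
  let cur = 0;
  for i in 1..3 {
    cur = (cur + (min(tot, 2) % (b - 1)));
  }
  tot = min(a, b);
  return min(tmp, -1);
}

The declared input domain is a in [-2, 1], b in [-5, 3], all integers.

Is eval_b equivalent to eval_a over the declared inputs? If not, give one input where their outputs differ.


Comparing the listings, the differences include: local variable names differ; arithmetic usage differs; constant usage differs.
One worked example (a=-2, b=-4) — eval_a: acc = 0; tmp = -4; ((tmp * tmp) == (a + acc)) -> false; cur = 0; [i=1]; cur = 0; [i=2]; cur = 0; acc = -4; return -4; eval_b: tmp = -4; tot = 0; (((tmp - (-(-0))) * tmp) == (tot + a)) -> false; cur = 0; [i=1]; cur = 0; [i=2]; cur = 0; tot = -4; return -4; agreement on -4.
Across all 36 domain points the two functions coincide.
verdict: equivalent


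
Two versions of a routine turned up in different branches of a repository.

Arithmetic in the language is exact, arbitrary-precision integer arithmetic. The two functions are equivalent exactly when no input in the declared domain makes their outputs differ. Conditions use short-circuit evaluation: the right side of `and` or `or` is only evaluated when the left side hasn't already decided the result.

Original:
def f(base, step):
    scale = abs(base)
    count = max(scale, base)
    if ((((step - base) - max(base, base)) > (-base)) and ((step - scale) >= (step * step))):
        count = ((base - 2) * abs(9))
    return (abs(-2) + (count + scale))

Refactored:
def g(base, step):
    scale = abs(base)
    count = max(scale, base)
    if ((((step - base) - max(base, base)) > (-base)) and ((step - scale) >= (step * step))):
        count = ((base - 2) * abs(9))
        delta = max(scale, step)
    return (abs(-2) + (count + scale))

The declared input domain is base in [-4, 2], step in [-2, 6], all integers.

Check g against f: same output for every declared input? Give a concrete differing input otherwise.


Equivalent — the differences include local variable names differ, statement counts differ, min/max/abs usage differs, yet no declared input distinguishes the two.
As a probe, take base=-2, step=6: f runs scale becomes 2; next count becomes 2; next ((((step - base) - max(base, base)) > (-base)) and ((step - scale) >= (step * step))) evaluates to false; next final value 6; g runs scale becomes 2; next count becomes 2; next ((((step - base) - max(base, base)) > (-base)) and ((step - scale) >= (step * step))) evaluates to false; next final value 6; both end at 6.
Every one of the 63 inputs gives matching results.
verdict: equivalent


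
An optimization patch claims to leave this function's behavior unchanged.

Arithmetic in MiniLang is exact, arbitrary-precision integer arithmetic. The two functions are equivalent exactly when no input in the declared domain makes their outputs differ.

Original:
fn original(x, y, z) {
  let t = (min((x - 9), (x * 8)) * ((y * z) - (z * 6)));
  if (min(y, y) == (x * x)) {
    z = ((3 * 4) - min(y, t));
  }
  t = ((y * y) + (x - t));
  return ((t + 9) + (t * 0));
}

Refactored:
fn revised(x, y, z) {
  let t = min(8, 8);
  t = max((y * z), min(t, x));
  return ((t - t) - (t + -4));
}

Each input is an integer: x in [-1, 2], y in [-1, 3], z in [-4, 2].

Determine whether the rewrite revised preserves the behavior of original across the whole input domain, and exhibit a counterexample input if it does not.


There is a counterexample at x=-1, y=-1, z=-4: 289 on one side, 0 on the other.
original: t=-280, then (min(y, y) == (x * x)) is false, then t=280, then returns 289
revised: t=8, then t=4, then returns 0
verdict: not equivalent; witness: x=-1, y=-1, z=-4


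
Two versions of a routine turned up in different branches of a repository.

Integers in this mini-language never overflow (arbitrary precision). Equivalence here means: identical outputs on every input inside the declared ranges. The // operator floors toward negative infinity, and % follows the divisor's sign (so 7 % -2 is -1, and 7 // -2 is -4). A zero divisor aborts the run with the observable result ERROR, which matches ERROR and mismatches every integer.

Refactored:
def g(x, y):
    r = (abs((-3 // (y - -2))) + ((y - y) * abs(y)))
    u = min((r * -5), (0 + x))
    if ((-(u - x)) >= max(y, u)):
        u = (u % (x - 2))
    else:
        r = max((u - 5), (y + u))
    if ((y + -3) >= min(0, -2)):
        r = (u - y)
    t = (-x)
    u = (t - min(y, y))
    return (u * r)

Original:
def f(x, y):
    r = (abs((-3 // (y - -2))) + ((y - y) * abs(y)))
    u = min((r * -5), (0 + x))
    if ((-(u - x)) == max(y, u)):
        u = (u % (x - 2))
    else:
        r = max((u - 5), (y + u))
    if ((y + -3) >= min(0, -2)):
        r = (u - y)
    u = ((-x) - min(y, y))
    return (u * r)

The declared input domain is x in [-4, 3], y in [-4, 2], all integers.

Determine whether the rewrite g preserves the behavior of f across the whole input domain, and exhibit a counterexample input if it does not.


These are not equivalent — on x=-4, y=-4 the outputs split (-72 vs 8).
f: r becomes 1; next u becomes -5; next ((-(u - x)) == max(y, u)) evaluates to false; next r becomes -9; next ((y + -3) >= min(0, -2)) evaluates to false; next u becomes 8; next final value -72
g: r becomes 1; next u becomes -5; next ((-(u - x)) >= max(y, u)) evaluates to true; next u becomes -5; next ((y + -3) >= min(0, -2)) evaluates to false; next t becomes 4; next u becomes 8; next final value 8
verdict: not equivalent; witness: x=-4, y=-4


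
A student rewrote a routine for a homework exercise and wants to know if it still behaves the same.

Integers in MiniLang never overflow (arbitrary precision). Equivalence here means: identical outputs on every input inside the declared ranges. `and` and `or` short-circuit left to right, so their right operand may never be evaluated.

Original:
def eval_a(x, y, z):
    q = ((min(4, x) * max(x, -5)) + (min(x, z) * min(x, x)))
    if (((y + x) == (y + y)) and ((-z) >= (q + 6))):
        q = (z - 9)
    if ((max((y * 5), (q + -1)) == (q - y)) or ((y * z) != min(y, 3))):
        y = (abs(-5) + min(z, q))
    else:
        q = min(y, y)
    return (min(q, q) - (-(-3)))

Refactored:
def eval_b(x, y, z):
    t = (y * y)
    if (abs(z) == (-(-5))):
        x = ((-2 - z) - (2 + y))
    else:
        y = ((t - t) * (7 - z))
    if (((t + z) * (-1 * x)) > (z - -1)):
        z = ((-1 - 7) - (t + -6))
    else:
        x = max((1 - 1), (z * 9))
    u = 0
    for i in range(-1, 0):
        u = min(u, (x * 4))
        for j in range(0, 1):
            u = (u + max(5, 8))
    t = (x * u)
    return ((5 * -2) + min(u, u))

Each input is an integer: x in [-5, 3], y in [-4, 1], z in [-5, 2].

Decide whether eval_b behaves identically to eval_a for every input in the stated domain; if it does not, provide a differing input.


Consider the input x=-5, y=-4, z=-5.
eval_a: q := 50 | (((y + x) == (y + y)) and ((-z) >= (q + 6))): false | ((max((y * 5), (q + -1)) == (q - y)) or ((y * z) != min(y, 3))): true | y := 0 | result 47
eval_b: t := 16 | (abs(z) == (-(-5))): true | x := 5 | (((t + z) * (-1 * x)) > (z - -1)): false | x := 0 | u := 0 | iter i=-1: | u := 0 | iter j=0: | u := 8 | t := 0 | result -2
47 vs -2 — the two versions disagree here.
verdict: not equivalent; witness: x=-5, y=-4, z=-5
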